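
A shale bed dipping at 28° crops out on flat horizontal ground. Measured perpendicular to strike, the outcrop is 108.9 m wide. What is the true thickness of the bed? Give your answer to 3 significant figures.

True thickness t = w · sin(dip) = 108.9 × sin 28°
t = 108.9 × 0.4695 = 51.125 m

51.1 m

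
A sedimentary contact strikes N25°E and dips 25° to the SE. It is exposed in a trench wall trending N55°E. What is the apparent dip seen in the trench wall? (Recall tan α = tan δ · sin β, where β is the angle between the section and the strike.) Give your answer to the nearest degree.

13°

The strike is N25°E and the section trends N55°E; the acute angle between them is β = 30°.
tan(apparent dip) = tan 25° · sin 30° = 0.2332
α = arctan(0.2332) = 13.12°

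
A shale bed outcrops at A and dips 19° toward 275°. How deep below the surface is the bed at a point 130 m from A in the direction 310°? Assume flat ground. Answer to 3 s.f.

36.7 m

The hole lies 35° from the dip direction, so the down-dip offset is 130 × cos 35° = 106.49 m.
Depth = down-dip offset × tan(dip) = 106.49 × tan 19° = 106.49 × 0.3443
Depth = 36.67 m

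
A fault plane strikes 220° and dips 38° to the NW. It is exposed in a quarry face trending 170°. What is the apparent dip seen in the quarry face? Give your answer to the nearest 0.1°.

Angle between strike (220°) and section (170°): β = 50°.
tan(apparent dip) = tan 38° · sin 50° = 0.5985
α = arctan(0.5985) = 30.90°

30.9°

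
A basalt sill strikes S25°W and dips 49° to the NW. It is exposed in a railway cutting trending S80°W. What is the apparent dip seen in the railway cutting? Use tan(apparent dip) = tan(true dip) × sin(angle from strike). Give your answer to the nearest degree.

The strike is S25°W and the section trends S80°W; the acute angle between them is β = 55°.
tan α = tan 49° × sin 55° = 1.1504 × 0.8192 = 0.9423
apparent dip = arctan 0.9423 = 43.30°

43°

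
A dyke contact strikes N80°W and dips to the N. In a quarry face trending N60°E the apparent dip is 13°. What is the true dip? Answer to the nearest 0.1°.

19.8°

β = acute angle between strike N80°W and section N60°E = 40°.
tan δ = tan α / sin β = tan 13° / sin 40° = 0.2309 / 0.6428 = 0.3592
δ = arctan(0.3592) = 19.76°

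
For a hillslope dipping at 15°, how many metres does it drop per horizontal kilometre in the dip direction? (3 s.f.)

drop per km = 1000 × tan 15° = 1000 × 0.2679

268 m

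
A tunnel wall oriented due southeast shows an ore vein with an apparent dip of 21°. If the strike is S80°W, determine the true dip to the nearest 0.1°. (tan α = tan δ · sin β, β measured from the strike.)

25.1°

β = acute angle between strike S80°W and section due southeast = 55°.
tan δ = tan α / sin β = tan 21° / sin 55° = 0.3839 / 0.8192 = 0.4686
δ = arctan(0.4686) = 25.11°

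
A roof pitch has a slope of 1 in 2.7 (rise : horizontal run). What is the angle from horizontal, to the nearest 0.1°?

tan θ = 1/2.7 = 0.3704
θ = arctan(0.3704) = 20.32°

20.3°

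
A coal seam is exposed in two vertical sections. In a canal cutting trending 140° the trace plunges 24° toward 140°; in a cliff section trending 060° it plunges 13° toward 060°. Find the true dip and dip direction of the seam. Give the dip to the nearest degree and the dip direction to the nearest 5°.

The two traces are lines in the plane: v₁ = (sin 140°·cos 24°, cos 140°·cos 24°, −sin 24°), v₂ = (sin 60°·cos 13°, cos 60°·cos 13°, −sin 13°).
Cross product v₁ × v₂ gives the pole to the plane: n ∝ (0.356, -0.211, 0.877).
tan δ = √(n_x²+n_y²)/n_z = 0.414/0.877, so δ = 25.3°.
The horizontal component of n points toward azimuth atan2(n_x, n_y) = 121°, the dip direction.

true dip 25°, dip direction 120°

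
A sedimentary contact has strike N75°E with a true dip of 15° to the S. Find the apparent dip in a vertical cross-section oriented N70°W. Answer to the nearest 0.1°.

The section lies 35° from the strike.
tan α = tan 15° × sin 35° = 0.2679 × 0.5736 = 0.1537
apparent dip = arctan 0.1537 = 8.74°

8.7°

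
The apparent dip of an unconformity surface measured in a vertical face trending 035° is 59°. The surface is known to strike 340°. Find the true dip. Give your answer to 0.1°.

63.8°

β = acute angle between strike 340° and section 035° = 55°.
tan δ = tan α / sin β = tan 59° / sin 55° = 1.6643 / 0.8192 = 2.0317
δ = arctan(2.0317) = 63.79°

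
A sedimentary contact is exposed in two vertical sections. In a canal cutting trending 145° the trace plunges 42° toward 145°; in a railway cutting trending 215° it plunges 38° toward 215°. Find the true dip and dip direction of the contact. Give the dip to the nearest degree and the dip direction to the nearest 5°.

Represent each trace as a vector plunging at its apparent dip toward its trend (east-north-up frame): v₁ = (0.426, -0.609, -0.669), v₂ = (-0.452, -0.646, -0.616).
n = v₁ × v₂ = (0.057, -0.565, 0.550) (taken with n_z > 0).
True dip = arccos(n_z / |n|) = arccos(0.6960) = 45.9°.
Dip direction = atan2(0.057, -0.565) = 174° (azimuth of n's horizontal projection).

true dip 46°, dip direction 175°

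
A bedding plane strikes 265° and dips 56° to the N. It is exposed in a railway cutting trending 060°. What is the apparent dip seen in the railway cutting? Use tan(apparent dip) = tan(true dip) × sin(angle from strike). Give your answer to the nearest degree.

Angle between strike (265°) and section (060°): β = 25°.
tan(apparent dip) = tan 56° · sin 25° = 0.6266
α = arctan(0.6266) = 32.07°

32°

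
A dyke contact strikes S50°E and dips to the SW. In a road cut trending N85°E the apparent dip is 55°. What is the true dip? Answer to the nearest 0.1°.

The section is 45° from the strike.
tan(true dip) = tan 55° / sin 45° = 2.0197
δ = arctan(2.0197) = 63.66°

63.7°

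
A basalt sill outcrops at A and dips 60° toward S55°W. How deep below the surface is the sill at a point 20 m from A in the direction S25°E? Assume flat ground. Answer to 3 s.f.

The hole lies 80° from the dip direction, so the down-dip offset is 20 × cos 80° = 3.47 m.
Depth = down-dip offset × tan(dip) = 3.47 × tan 60° = 3.47 × 1.7321
Depth = 6.02 m

6.02 m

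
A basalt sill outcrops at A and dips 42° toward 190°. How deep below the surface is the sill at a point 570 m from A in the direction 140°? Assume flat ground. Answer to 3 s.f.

330 m

The hole lies 50° from the dip direction, so the down-dip offset is 570 × cos 50° = 366.39 m.
Depth = down-dip offset × tan(dip) = 366.39 × tan 42° = 366.39 × 0.9004
Depth = 329.90 m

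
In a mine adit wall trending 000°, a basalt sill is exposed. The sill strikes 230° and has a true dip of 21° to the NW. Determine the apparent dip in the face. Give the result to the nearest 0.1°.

The section lies 50° from the strike.
tan(apparent dip) = tan 21° · sin 50° = 0.2941
apparent dip = arctan 0.2941 = 16.39°

16.4°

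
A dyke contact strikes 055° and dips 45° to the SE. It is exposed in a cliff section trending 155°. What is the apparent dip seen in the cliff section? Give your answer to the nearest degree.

45°

The section lies 80° from the strike.
tan(apparent dip) = tan 45° · sin 80° = 0.9848
α = arctan(0.9848) = 44.56°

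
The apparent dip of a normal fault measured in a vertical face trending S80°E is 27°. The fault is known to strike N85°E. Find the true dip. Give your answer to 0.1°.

63.1°

The section is 15° from the strike.
tan(true dip) = tan 27° / sin 15° = 1.9687
true dip = arctan 1.9687 = 63.07°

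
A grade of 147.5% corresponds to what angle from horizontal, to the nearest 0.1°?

tan θ = 147.5/100 = 1.4750
θ = arctan(1.4750) = 55.86°

55.9°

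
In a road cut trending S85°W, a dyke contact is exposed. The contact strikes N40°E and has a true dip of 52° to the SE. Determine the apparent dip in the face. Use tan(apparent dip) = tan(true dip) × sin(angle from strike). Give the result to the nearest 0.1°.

42.1°

The section lies 45° from the strike.
tan(apparent dip) = tan 52° · sin 45° = 0.9051
apparent dip = arctan 0.9051 = 42.15°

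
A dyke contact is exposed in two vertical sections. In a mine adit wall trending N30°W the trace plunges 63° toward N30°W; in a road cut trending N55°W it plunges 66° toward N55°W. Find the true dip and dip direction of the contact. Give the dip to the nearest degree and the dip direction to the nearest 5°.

The two traces are lines in the plane: v₁ = (sin 330°·cos 63°, cos 330°·cos 63°, −sin 63°), v₂ = (sin 305°·cos 66°, cos 305°·cos 66°, −sin 66°).
n = v₁ × v₂ = (-0.151, 0.089, 0.078) (taken with n_z > 0).
True dip = arccos(n_z / |n|) = arccos(0.4057) = 66.1°.
The horizontal component of n points toward azimuth atan2(n_x, n_y) = 301°, the dip direction.

true dip 66°, dip direction 300°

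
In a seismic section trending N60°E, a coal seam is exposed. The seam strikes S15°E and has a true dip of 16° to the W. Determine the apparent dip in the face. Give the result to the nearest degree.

Angle between strike (S15°E) and section (N60°E): β = 75°.
tan(apparent dip) = tan 16° · sin 75° = 0.2770
α = arctan(0.2770) = 15.48°

15°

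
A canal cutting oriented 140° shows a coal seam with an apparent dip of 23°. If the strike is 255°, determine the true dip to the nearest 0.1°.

25.1°

β = acute angle between strike 255° and section 140° = 65°.
tan(true dip) = tan 23° / sin 65° = 0.4684
true dip = arctan 0.4684 = 25.10°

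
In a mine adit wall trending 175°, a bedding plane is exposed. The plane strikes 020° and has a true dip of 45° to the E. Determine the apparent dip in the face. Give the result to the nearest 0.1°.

22.9°

The section lies 25° from the strike.
tan(apparent dip) = tan 45° · sin 25° = 0.4226
apparent dip = arctan 0.4226 = 22.91°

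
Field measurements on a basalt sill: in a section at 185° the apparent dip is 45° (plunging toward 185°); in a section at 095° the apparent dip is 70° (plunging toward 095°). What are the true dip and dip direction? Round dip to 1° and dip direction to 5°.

true dip 71°, dip direction 115°

Each apparent-dip line lies in the plane. As unit vectors (x east, y north, z up), v₁ plunges 45°→185° and v₂ plunges 70°→095°.
The plane normal is n = v₁ × v₂ ∝ (0.641, -0.299, 0.242).
True dip = arccos(n_z / |n|) = arccos(0.3236) = 71.1°.
The horizontal component of n points toward azimuth atan2(n_x, n_y) = 115°, the dip direction.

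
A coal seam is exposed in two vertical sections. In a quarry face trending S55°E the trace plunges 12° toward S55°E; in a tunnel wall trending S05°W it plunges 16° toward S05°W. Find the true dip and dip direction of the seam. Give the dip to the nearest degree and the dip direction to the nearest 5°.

true dip 17°, dip direction 170°

Each apparent-dip line lies in the plane. As unit vectors (x east, y north, z up), v₁ plunges 12°→S55°E and v₂ plunges 16°→S05°W.
Cross product v₁ × v₂ gives the pole to the plane: n ∝ (0.044, -0.238, 0.814).
tan δ = √(n_x²+n_y²)/n_z = 0.242/0.814, so δ = 16.6°.
Dip direction = atan2(0.044, -0.238) = 169° (azimuth of n's horizontal projection).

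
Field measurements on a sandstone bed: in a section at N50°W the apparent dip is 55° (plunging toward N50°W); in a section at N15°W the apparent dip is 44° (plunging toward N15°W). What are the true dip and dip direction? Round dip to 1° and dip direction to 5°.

The two traces are lines in the plane: v₁ = (sin 310°·cos 55°, cos 310°·cos 55°, −sin 55°), v₂ = (sin 345°·cos 44°, cos 345°·cos 44°, −sin 44°).
n = v₁ × v₂ = (-0.313, 0.153, 0.237) (taken with n_z > 0).
Dip δ = arctan(|n_h|/n_z) = arctan(0.348/0.237) = 55.8°.
The horizontal component of n points toward azimuth atan2(n_x, n_y) = 296°, the dip direction.

true dip 56°, dip direction 295°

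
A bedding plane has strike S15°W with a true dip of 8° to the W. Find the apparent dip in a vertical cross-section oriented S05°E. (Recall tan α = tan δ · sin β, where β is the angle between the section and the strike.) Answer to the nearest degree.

The strike is S15°W and the section trends S05°E; the acute angle between them is β = 20°.
tan(apparent dip) = tan 8° · sin 20° = 0.0481
α = arctan(0.0481) = 2.75°

3°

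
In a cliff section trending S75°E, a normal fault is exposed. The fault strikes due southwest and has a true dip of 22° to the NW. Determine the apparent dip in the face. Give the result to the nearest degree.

19°

The strike is due southwest and the section trends S75°E; the acute angle between them is β = 60°.
tan α = tan 22° × sin 60° = 0.4040 × 0.8660 = 0.3499
apparent dip = arctan 0.3499 = 19.28°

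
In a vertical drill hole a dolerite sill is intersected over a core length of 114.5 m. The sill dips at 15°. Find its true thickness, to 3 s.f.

111 m

True thickness t = h · cos(dip) = 114.5 × cos 15°
t = 114.5 × 0.9659 = 110.599 m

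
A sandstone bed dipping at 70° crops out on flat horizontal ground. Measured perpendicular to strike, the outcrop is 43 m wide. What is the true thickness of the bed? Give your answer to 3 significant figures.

True thickness t = w · sin(dip) = 43 × sin 70°
t = 43 × 0.9397 = 40.407 m

40.4 m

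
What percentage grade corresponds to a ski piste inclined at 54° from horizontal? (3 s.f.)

138%

grade % = 100 × tan 54° = 100 × 1.3764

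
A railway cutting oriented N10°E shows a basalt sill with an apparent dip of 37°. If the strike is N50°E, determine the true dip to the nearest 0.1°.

49.5°

β = acute angle between strike N50°E and section N10°E = 40°.
tan(true dip) = tan 37° / sin 40° = 1.1723
true dip = arctan 1.1723 = 49.54°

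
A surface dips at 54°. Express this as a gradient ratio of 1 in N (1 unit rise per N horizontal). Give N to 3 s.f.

1 in 0.727

1 : N means tan θ = 1/N, so N = 1/tan 54° = 1/1.3764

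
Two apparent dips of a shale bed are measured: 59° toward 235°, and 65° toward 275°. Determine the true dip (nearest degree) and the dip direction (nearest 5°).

true dip 65°, dip direction 275°

The two traces are lines in the plane: v₁ = (sin 235°·cos 59°, cos 235°·cos 59°, −sin 59°), v₂ = (sin 275°·cos 65°, cos 275°·cos 65°, −sin 65°).
The plane normal is n = v₁ × v₂ ∝ (-0.299, 0.021, 0.140).
tan δ = √(n_x²+n_y²)/n_z = 0.300/0.140, so δ = 65.0°.
The horizontal component of n points toward azimuth atan2(n_x, n_y) = 274°, the dip direction.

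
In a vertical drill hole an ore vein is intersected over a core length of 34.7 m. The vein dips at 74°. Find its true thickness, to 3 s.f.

True thickness t = h · cos(dip) = 34.7 × cos 74°
t = 34.7 × 0.2756 = 9.565 m

9.56 m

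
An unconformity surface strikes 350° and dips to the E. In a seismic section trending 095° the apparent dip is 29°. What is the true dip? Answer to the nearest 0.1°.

29.8°

The section is 75° from the strike.
tan δ = tan α / sin β = tan 29° / sin 75° = 0.5543 / 0.9659 = 0.5739
δ = arctan(0.5739) = 29.85°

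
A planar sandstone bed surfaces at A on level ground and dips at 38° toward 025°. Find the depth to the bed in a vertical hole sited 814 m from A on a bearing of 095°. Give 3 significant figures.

218 m

The hole lies 70° from the dip direction, so the down-dip offset is 814 × cos 70° = 278.40 m.
Depth = down-dip offset × tan(dip) = 278.40 × tan 38° = 278.40 × 0.7813
Depth = 217.51 m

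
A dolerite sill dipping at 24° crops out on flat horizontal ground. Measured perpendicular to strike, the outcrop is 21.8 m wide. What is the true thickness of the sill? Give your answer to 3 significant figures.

True thickness t = w · sin(dip) = 21.8 × sin 24°
t = 21.8 × 0.4067 = 8.867 m

8.87 m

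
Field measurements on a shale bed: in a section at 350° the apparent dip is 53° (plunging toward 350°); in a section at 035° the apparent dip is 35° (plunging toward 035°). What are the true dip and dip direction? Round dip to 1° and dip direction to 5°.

The two traces are lines in the plane: v₁ = (sin 350°·cos 53°, cos 350°·cos 53°, −sin 53°), v₂ = (sin 35°·cos 35°, cos 35°·cos 35°, −sin 35°).
The plane normal is n = v₁ × v₂ ∝ (-0.196, 0.435, 0.349).
True dip = arccos(n_z / |n|) = arccos(0.5898) = 53.9°.
The horizontal component of n points toward azimuth atan2(n_x, n_y) = 336°, the dip direction.

true dip 54°, dip direction 335°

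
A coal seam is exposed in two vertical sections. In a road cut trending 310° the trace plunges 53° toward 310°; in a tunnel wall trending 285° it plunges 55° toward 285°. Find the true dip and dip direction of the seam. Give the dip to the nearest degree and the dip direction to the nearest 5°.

true dip 55°, dip direction 290°

The two traces are lines in the plane: v₁ = (sin 310°·cos 53°, cos 310°·cos 53°, −sin 53°), v₂ = (sin 285°·cos 55°, cos 285°·cos 55°, −sin 55°).
Cross product v₁ × v₂ gives the pole to the plane: n ∝ (-0.198, 0.065, 0.146).
True dip = arccos(n_z / |n|) = arccos(0.5730) = 55.0°.
The horizontal component of n points toward azimuth atan2(n_x, n_y) = 288°, the dip direction.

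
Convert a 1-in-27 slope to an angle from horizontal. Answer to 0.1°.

tan θ = 1/27 = 0.0370
θ = arctan(0.0370) = 2.12°

2.1°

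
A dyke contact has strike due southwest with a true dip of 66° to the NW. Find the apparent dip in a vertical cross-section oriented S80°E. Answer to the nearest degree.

The section lies 55° from the strike.
tan α = tan 66° × sin 55° = 2.2460 × 0.8192 = 1.8398
apparent dip = arctan 1.8398 = 61.47°

61°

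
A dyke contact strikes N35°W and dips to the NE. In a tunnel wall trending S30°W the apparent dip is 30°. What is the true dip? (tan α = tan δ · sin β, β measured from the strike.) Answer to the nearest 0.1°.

32.5°

The section is 65° from the strike.
tan(true dip) = tan 30° / sin 65° = 0.6370
true dip = arctan 0.6370 = 32.50°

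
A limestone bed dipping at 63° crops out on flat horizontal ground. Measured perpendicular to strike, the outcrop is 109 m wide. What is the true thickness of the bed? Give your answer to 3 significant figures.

True thickness t = w · sin(dip) = 109 × sin 63°
t = 109 × 0.8910 = 97.120 m

97.1 m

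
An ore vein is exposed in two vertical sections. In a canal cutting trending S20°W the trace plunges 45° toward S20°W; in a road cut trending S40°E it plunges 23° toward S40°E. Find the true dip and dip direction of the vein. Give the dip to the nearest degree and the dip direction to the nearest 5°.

true dip 45°, dip direction 205°

The two traces are lines in the plane: v₁ = (sin 200°·cos 45°, cos 200°·cos 45°, −sin 45°), v₂ = (sin 140°·cos 23°, cos 140°·cos 23°, −sin 23°).
n = v₁ × v₂ = (-0.239, -0.513, 0.564) (taken with n_z > 0).
Dip δ = arctan(|n_h|/n_z) = arctan(0.566/0.564) = 45.1°.
Dip direction = atan2(-0.239, -0.513) = 205° (azimuth of n's horizontal projection).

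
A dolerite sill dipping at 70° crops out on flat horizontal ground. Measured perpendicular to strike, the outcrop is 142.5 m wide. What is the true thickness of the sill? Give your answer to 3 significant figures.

134 m

True thickness t = w · sin(dip) = 142.5 × sin 70°
t = 142.5 × 0.9397 = 133.906 m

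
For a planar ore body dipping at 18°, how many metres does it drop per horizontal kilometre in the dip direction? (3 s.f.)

325 m

drop per km = 1000 × tan 18° = 1000 × 0.3249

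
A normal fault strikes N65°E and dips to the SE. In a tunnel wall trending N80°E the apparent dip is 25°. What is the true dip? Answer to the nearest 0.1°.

61.0°

β = acute angle between strike N65°E and section N80°E = 15°.
tan δ = tan α / sin β = tan 25° / sin 15° = 0.4663 / 0.2588 = 1.8017
true dip = arctan 1.8017 = 60.97°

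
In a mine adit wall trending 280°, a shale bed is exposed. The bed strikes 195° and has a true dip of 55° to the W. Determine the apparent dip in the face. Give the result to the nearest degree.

The strike is 195° and the section trends 280°; the acute angle between them is β = 85°.
tan(apparent dip) = tan 55° · sin 85° = 1.4227
α = arctan(1.4227) = 54.90°

55°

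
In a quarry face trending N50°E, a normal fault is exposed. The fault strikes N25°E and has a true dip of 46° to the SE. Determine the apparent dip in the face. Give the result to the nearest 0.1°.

23.6°

The section lies 25° from the strike.
tan α = tan 46° × sin 25° = 1.0355 × 0.4226 = 0.4376
α = arctan(0.4376) = 23.64°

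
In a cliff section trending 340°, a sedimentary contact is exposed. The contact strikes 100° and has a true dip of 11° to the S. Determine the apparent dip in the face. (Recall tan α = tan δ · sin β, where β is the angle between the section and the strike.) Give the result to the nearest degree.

Angle between strike (100°) and section (340°): β = 60°.
tan(apparent dip) = tan 11° · sin 60° = 0.1683
α = arctan(0.1683) = 9.56°

10°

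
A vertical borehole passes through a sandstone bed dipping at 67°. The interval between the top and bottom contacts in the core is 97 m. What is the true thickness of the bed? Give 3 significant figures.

True thickness t = h · cos(dip) = 97 × cos 67°
t = 97 × 0.3907 = 37.901 m

37.9 m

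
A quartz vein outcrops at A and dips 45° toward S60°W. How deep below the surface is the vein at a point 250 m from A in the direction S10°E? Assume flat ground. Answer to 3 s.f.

85.5 m

The hole lies 70° from the dip direction, so the down-dip offset is 250 × cos 70° = 85.51 m.
Depth = down-dip offset × tan(dip) = 85.51 × tan 45° = 85.51 × 1.0000
Depth = 85.51 m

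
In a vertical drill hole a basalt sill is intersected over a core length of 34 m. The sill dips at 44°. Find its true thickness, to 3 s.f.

True thickness t = h · cos(dip) = 34 × cos 44°
t = 34 × 0.7193 = 24.458 m

24.5 m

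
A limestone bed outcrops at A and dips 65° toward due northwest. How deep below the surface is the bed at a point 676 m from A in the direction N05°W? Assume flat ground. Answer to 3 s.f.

1110 m

The hole lies 40° from the dip direction, so the down-dip offset is 676 × cos 40° = 517.85 m.
Depth = down-dip offset × tan(dip) = 517.85 × tan 65° = 517.85 × 2.1445
Depth = 1110.52 m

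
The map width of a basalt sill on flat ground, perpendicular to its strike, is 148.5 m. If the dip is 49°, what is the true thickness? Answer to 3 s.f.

True thickness t = w · sin(dip) = 148.5 × sin 49°
t = 148.5 × 0.7547 = 112.074 m

112 m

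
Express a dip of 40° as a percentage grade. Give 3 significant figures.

83.9%

grade % = 100 × tan 40° = 100 × 0.8391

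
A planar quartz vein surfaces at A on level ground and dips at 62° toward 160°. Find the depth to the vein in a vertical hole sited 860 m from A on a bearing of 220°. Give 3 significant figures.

809 m

The hole lies 60° from the dip direction, so the down-dip offset is 860 × cos 60° = 430.00 m.
Depth = down-dip offset × tan(dip) = 430.00 × tan 62° = 430.00 × 1.8807
Depth = 808.71 m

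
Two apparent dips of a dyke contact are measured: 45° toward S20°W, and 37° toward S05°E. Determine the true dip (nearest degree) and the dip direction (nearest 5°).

true dip 47°, dip direction 220°

Represent each trace as a vector plunging at its apparent dip toward its trend (east-north-up frame): v₁ = (-0.242, -0.664, -0.707), v₂ = (0.070, -0.796, -0.602).
Cross product v₁ × v₂ gives the pole to the plane: n ∝ (-0.163, -0.195, 0.239).
True dip = arccos(n_z / |n|) = arccos(0.6851) = 46.8°.
Dip direction = atan2(-0.163, -0.195) = 220° (azimuth of n's horizontal projection).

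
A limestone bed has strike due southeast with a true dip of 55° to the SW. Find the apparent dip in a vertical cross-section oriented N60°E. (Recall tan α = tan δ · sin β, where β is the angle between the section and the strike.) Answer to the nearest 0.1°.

The strike is due southeast and the section trends N60°E; the acute angle between them is β = 75°.
tan(apparent dip) = tan 55° · sin 75° = 1.3795
α = arctan(1.3795) = 54.06°

54.1°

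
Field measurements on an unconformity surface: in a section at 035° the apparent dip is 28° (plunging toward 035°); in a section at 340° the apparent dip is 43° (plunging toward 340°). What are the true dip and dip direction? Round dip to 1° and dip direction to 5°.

Represent each trace as a vector plunging at its apparent dip toward its trend (east-north-up frame): v₁ = (0.506, 0.723, -0.469), v₂ = (-0.250, 0.687, -0.682).
n = v₁ × v₂ = (-0.171, 0.463, 0.529) (taken with n_z > 0).
tan δ = √(n_x²+n_y²)/n_z = 0.493/0.529, so δ = 43.0°.
The horizontal component of n points toward azimuth atan2(n_x, n_y) = 340°, the dip direction.

true dip 43°, dip direction 340°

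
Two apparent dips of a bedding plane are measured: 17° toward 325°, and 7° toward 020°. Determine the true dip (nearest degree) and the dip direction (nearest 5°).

Each apparent-dip line lies in the plane. As unit vectors (x east, y north, z up), v₁ plunges 17°→325° and v₂ plunges 7°→020°.
The plane normal is n = v₁ × v₂ ∝ (-0.177, 0.166, 0.778).
tan δ = √(n_x²+n_y²)/n_z = 0.243/0.778, so δ = 17.3°.
The horizontal component of n points toward azimuth atan2(n_x, n_y) = 313°, the dip direction.

true dip 17°, dip direction 315°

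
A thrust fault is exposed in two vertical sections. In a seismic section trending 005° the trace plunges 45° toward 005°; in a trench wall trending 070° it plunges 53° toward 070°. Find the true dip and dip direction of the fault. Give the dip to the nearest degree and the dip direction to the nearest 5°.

Represent each trace as a vector plunging at its apparent dip toward its trend (east-north-up frame): v₁ = (0.062, 0.704, -0.707), v₂ = (0.566, 0.206, -0.799).
Cross product v₁ × v₂ gives the pole to the plane: n ∝ (0.417, 0.351, 0.386).
tan δ = √(n_x²+n_y²)/n_z = 0.545/0.386, so δ = 54.7°.
Dip direction = atan2(0.417, 0.351) = 50° (azimuth of n's horizontal projection).

true dip 55°, dip direction 050°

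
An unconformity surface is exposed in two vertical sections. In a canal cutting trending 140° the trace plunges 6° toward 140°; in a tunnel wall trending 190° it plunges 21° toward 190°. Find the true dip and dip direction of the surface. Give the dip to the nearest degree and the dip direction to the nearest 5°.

The two traces are lines in the plane: v₁ = (sin 140°·cos 6°, cos 140°·cos 6°, −sin 6°), v₂ = (sin 190°·cos 21°, cos 190°·cos 21°, −sin 21°).
n = v₁ × v₂ = (-0.177, -0.246, 0.711) (taken with n_z > 0).
True dip = arccos(n_z / |n|) = arccos(0.9200) = 23.1°.
Dip direction = azimuth of (n_x, n_y) = atan2(-0.177, -0.246) = 216°.

true dip 23°, dip direction 215°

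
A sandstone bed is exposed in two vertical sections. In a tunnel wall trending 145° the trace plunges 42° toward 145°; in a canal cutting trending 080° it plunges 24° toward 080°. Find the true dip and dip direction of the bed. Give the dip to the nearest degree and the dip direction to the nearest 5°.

true dip 42°, dip direction 140°

Each apparent-dip line lies in the plane. As unit vectors (x east, y north, z up), v₁ plunges 42°→145° and v₂ plunges 24°→080°.
Cross product v₁ × v₂ gives the pole to the plane: n ∝ (0.354, -0.429, 0.615).
Dip δ = arctan(|n_h|/n_z) = arctan(0.556/0.615) = 42.1°.
Dip direction = azimuth of (n_x, n_y) = atan2(0.354, -0.429) = 140°.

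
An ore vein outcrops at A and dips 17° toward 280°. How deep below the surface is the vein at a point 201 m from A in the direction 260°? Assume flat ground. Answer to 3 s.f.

57.7 m

The hole lies 20° from the dip direction, so the down-dip offset is 201 × cos 20° = 188.88 m.
Depth = down-dip offset × tan(dip) = 188.88 × tan 17° = 188.88 × 0.3057
Depth = 57.75 m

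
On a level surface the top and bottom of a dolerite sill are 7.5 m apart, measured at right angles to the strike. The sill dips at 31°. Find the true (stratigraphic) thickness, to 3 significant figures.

True thickness t = w · sin(dip) = 7.5 × sin 31°
t = 7.5 × 0.5150 = 3.863 m

3.86 m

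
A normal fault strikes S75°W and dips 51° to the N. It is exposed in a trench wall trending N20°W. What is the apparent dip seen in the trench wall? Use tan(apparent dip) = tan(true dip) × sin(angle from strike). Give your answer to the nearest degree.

51°

Angle between strike (S75°W) and section (N20°W): β = 85°.
tan(apparent dip) = tan 51° · sin 85° = 1.2302
apparent dip = arctan 1.2302 = 50.89°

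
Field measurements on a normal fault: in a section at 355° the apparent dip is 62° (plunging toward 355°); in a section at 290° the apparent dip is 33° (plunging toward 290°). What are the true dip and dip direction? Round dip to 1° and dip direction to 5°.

true dip 62°, dip direction 000°

Each apparent-dip line lies in the plane. As unit vectors (x east, y north, z up), v₁ plunges 62°→355° and v₂ plunges 33°→290°.
The plane normal is n = v₁ × v₂ ∝ (-0.001, 0.674, 0.357).
tan δ = √(n_x²+n_y²)/n_z = 0.674/0.357, so δ = 62.1°.
Dip direction = atan2(-0.001, 0.674) = 360° (azimuth of n's horizontal projection).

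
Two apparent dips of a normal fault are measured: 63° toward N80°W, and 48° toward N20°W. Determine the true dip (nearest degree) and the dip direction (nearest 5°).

Each apparent-dip line lies in the plane. As unit vectors (x east, y north, z up), v₁ plunges 63°→N80°W and v₂ plunges 48°→N20°W.
The plane normal is n = v₁ × v₂ ∝ (-0.502, 0.128, 0.263).
tan δ = √(n_x²+n_y²)/n_z = 0.518/0.263, so δ = 63.1°.
The horizontal component of n points toward azimuth atan2(n_x, n_y) = 284°, the dip direction.

true dip 63°, dip direction 285°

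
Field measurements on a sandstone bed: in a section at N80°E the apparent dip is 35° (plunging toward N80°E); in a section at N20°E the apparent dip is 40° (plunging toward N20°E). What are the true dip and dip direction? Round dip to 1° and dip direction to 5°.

true dip 42°, dip direction 040°

Represent each trace as a vector plunging at its apparent dip toward its trend (east-north-up frame): v₁ = (0.807, 0.142, -0.574), v₂ = (0.262, 0.720, -0.643).
n = v₁ × v₂ = (0.321, 0.368, 0.543) (taken with n_z > 0).
tan δ = √(n_x²+n_y²)/n_z = 0.489/0.543, so δ = 42.0°.
The horizontal component of n points toward azimuth atan2(n_x, n_y) = 41°, the dip direction.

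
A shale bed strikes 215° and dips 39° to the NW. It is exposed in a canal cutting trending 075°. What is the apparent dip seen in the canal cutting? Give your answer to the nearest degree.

Angle between strike (215°) and section (075°): β = 40°.
tan α = tan 39° × sin 40° = 0.8098 × 0.6428 = 0.5205
apparent dip = arctan 0.5205 = 27.50°

27°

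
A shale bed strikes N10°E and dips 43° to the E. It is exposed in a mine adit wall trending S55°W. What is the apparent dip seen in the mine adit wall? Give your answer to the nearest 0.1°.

The strike is N10°E and the section trends S55°W; the acute angle between them is β = 45°.
tan(apparent dip) = tan 43° · sin 45° = 0.6594
α = arctan(0.6594) = 33.40°

33.4°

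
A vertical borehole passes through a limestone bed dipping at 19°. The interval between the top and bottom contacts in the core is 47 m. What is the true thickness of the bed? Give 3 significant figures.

44.4 m

True thickness t = h · cos(dip) = 47 × cos 19°
t = 47 × 0.9455 = 44.439 m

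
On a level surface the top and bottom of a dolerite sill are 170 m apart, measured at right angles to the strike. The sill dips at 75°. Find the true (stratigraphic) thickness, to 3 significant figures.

True thickness t = w · sin(dip) = 170 × sin 75°
t = 170 × 0.9659 = 164.207 m

164 m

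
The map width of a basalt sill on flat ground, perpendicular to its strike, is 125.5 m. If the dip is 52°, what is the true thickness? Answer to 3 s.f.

True thickness t = w · sin(dip) = 125.5 × sin 52°
t = 125.5 × 0.7880 = 98.895 m

98.9 m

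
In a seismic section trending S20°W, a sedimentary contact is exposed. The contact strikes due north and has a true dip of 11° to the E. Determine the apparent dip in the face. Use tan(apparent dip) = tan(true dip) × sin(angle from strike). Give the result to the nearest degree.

4°

Angle between strike (due north) and section (S20°W): β = 20°.
tan(apparent dip) = tan 11° · sin 20° = 0.0665
apparent dip = arctan 0.0665 = 3.80°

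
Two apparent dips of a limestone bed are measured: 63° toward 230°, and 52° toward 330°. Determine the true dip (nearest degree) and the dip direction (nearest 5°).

Each apparent-dip line lies in the plane. As unit vectors (x east, y north, z up), v₁ plunges 63°→230° and v₂ plunges 52°→330°.
The plane normal is n = v₁ × v₂ ∝ (-0.705, -0.000, 0.275).
tan δ = √(n_x²+n_y²)/n_z = 0.705/0.275, so δ = 68.7°.
Dip direction = atan2(-0.705, -0.000) = 270° (azimuth of n's horizontal projection).

true dip 69°, dip direction 270°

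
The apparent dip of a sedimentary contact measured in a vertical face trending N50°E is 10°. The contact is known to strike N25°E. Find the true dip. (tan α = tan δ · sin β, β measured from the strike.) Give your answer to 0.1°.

β = acute angle between strike N25°E and section N50°E = 25°.
tan(true dip) = tan 10° / sin 25° = 0.4172
δ = arctan(0.4172) = 22.65°

22.6°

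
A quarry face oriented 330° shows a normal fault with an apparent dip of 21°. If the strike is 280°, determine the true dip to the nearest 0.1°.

26.6°

The section is 50° from the strike.
tan(true dip) = tan 21° / sin 50° = 0.5011
true dip = arctan 0.5011 = 26.62°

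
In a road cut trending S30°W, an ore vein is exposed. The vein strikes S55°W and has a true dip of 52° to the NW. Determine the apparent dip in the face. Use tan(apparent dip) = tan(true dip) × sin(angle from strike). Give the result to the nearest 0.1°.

28.4°

The section lies 25° from the strike.
tan(apparent dip) = tan 52° · sin 25° = 0.5409
α = arctan(0.5409) = 28.41°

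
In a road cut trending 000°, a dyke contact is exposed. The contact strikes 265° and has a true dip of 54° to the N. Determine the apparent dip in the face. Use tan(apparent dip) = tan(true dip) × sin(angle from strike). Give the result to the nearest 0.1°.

53.9°

The strike is 265° and the section trends 000°; the acute angle between them is β = 85°.
tan(apparent dip) = tan 54° · sin 85° = 1.3711
α = arctan(1.3711) = 53.90°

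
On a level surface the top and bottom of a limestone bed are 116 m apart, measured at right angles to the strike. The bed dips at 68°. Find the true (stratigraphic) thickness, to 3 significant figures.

True thickness t = w · sin(dip) = 116 × sin 68°
t = 116 × 0.9272 = 107.553 m

108 m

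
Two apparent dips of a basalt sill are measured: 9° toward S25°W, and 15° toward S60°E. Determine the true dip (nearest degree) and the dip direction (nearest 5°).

true dip 17°, dip direction 145°

Represent each trace as a vector plunging at its apparent dip toward its trend (east-north-up frame): v₁ = (-0.417, -0.895, -0.156), v₂ = (0.837, -0.483, -0.259).
The plane normal is n = v₁ × v₂ ∝ (0.156, -0.239, 0.950).
Dip δ = arctan(|n_h|/n_z) = arctan(0.285/0.950) = 16.7°.
Dip direction = azimuth of (n_x, n_y) = atan2(0.156, -0.239) = 147°.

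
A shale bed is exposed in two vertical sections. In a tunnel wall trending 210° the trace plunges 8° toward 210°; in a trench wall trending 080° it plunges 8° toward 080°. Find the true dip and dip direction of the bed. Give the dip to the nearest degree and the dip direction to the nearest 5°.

true dip 18°, dip direction 145°

Each apparent-dip line lies in the plane. As unit vectors (x east, y north, z up), v₁ plunges 8°→210° and v₂ plunges 8°→080°.
The plane normal is n = v₁ × v₂ ∝ (0.143, -0.205, 0.751).
tan δ = √(n_x²+n_y²)/n_z = 0.250/0.751, so δ = 18.4°.
The horizontal component of n points toward azimuth atan2(n_x, n_y) = 145°, the dip direction.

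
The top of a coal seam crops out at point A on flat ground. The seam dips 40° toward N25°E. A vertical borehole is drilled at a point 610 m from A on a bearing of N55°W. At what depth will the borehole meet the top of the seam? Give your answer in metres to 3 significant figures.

The hole lies 80° from the dip direction, so the down-dip offset is 610 × cos 80° = 105.93 m.
Depth = down-dip offset × tan(dip) = 105.93 × tan 40° = 105.93 × 0.8391
Depth = 88.88 m

88.9 m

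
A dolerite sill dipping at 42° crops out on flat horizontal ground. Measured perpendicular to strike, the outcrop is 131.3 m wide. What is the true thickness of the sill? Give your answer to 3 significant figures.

True thickness t = w · sin(dip) = 131.3 × sin 42°
t = 131.3 × 0.6691 = 87.857 m

87.9 m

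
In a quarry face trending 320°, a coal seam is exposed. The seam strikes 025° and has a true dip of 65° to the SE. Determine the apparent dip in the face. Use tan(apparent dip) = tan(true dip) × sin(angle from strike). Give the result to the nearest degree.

63°

The strike is 025° and the section trends 320°; the acute angle between them is β = 65°.
tan(apparent dip) = tan 65° · sin 65° = 1.9436
α = arctan(1.9436) = 62.77°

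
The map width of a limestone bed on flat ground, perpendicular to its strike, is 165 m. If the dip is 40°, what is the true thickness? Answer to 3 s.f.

True thickness t = w · sin(dip) = 165 × sin 40°
t = 165 × 0.6428 = 106.060 m

106 m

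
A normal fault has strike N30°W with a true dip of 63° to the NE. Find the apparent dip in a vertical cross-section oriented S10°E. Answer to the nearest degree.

34°

The strike is N30°W and the section trends S10°E; the acute angle between them is β = 20°.
tan α = tan 63° × sin 20° = 1.9626 × 0.3420 = 0.6713
α = arctan(0.6713) = 33.87°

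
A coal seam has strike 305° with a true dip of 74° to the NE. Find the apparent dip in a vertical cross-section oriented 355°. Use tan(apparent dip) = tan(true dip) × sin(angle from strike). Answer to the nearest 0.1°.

The section lies 50° from the strike.
tan α = tan 74° × sin 50° = 3.4874 × 0.7660 = 2.6715
α = arctan(2.6715) = 69.48°

69.5°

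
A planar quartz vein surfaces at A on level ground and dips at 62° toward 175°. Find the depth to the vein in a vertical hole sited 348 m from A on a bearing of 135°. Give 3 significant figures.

The hole lies 40° from the dip direction, so the down-dip offset is 348 × cos 40° = 266.58 m.
Depth = down-dip offset × tan(dip) = 266.58 × tan 62° = 266.58 × 1.8807
Depth = 501.37 m

501 m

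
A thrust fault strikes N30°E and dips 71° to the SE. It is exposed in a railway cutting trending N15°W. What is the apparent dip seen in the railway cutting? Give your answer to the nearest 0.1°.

64.0°

Angle between strike (N30°E) and section (N15°W): β = 45°.
tan(apparent dip) = tan 71° · sin 45° = 2.0536
apparent dip = arctan 2.0536 = 64.04°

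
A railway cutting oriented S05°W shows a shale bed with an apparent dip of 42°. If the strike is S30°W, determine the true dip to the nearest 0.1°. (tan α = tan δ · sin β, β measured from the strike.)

64.9°

β = acute angle between strike S30°W and section S05°W = 25°.
tan δ = tan α / sin β = tan 42° / sin 25° = 0.9004 / 0.4226 = 2.1305
δ = arctan(2.1305) = 64.86°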